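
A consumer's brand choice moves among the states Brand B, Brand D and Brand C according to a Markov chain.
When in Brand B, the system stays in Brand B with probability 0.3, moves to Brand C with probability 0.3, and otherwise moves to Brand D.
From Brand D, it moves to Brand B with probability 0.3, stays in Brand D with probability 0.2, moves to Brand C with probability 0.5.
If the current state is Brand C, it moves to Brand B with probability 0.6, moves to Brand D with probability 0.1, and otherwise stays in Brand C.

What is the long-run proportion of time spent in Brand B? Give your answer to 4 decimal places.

Let the stationary distribution be π with π = πP and π_1 + π_2 + π_3 = 1.
π_1 = 0.3·π_1 + 0.3·π_2 + 0.6·π_3
π_2 = 0.4·π_1 + 0.2·π_2 + 0.1·π_3
Solving with the normalization constraint gives π = (0.4048, 0.2460, 0.3492).
So the stationary probability of Brand B is 0.4048.

0.4048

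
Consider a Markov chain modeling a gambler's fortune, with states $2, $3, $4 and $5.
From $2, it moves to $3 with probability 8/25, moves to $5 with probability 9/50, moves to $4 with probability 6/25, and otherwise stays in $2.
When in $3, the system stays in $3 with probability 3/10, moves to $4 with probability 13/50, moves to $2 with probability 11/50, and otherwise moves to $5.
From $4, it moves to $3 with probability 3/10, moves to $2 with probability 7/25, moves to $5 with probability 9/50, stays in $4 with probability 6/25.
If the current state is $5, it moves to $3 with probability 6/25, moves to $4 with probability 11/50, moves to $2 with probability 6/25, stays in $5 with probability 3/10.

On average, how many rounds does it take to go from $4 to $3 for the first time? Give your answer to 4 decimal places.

3.4123

Let t(s) be the expected number of rounds to first reach $3 from state s, with t($3) = 0. Conditioning on the first round:
t($2) = 1 + 0.26·t($2) + 0.24·t($4) + 0.18·t($5)
t($4) = 1 + 0.28·t($2) + 0.24·t($4) + 0.18·t($5)
t($5) = 1 + 0.24·t($2) + 0.22·t($4) + 0.3·t($5)
Solving: t($2) = 3.3454, t($4) = 3.4123, t($5) = 3.6480.
Expected rounds from $4 to $3: 3.4123.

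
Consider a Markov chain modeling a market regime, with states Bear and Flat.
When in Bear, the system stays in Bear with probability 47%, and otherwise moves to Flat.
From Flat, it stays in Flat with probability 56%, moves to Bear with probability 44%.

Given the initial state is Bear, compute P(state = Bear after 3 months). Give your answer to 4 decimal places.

0.4536

Propagate the distribution vector 3 months from Bear.
After 0 months: (1.0000, 0.0000)
After 1 month: (0.4700, 0.5300)
After 2 months: (0.4541, 0.5459)
After 3 months: (0.4536, 0.5464)
P(in Bear after 3 months) = 0.4536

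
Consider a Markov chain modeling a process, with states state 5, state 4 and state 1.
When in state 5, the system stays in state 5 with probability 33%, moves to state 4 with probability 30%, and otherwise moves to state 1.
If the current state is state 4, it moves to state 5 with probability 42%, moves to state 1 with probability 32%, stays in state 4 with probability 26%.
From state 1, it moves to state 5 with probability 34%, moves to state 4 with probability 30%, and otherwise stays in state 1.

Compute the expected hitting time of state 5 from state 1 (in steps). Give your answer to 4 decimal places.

2.7542

Let t(s) be the expected number of steps to first reach state 5 from state s, with t(state 5) = 0. Conditioning on the first step:
t(state 4) = 1 + 0.26·t(state 4) + 0.32·t(state 1)
t(state 1) = 1 + 0.3·t(state 4) + 0.36·t(state 1)
Solving: t(state 4) = 2.5424, t(state 1) = 2.7542.
Expected steps from state 1 to state 5: 2.7542.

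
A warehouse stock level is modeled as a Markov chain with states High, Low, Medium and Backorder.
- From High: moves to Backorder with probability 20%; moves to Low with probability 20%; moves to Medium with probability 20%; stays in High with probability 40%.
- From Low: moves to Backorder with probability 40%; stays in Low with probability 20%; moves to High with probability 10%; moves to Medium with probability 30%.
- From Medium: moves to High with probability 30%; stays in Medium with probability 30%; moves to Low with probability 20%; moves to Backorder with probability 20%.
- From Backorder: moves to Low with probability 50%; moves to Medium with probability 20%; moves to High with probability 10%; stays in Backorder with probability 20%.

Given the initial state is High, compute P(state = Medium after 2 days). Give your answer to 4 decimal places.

Propagate the distribution vector 2 days from High.
After 0 days: (1.0000, 0.0000, 0.0000, 0.0000)
After 1 day: (0.4000, 0.2000, 0.2000, 0.2000)
After 2 days: (0.2600, 0.2600, 0.2400, 0.2400)
P(in Medium after 2 days) = 0.2400

0.2400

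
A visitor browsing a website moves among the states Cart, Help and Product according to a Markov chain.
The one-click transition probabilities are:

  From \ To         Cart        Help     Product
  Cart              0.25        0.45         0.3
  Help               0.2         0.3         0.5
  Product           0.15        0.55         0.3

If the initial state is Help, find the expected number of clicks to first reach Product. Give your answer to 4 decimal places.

Let t(s) be the expected number of clicks to first reach Product from state s, with t(Product) = 0. Conditioning on the first click:
t(Cart) = 1 + 0.25·t(Cart) + 0.45·t(Help)
t(Help) = 1 + 0.2·t(Cart) + 0.3·t(Help)
Solving: t(Cart) = 2.6437, t(Help) = 2.1839.
Expected clicks from Help to Product: 2.1839.

2.1839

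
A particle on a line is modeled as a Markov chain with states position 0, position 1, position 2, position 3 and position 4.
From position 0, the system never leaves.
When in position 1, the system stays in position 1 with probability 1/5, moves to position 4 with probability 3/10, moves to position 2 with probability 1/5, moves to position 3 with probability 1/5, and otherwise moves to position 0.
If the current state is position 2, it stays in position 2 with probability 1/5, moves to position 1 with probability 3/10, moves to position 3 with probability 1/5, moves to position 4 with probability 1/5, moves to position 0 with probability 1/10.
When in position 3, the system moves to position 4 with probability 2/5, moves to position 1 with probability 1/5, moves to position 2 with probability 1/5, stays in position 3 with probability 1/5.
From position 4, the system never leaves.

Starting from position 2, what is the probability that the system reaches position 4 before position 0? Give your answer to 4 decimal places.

Let h(s) be the probability of absorption at position 4 starting from transient state s. Then h(position 4) = 1 and h(position 0) = 0. By first-step analysis:
h(position 1) = 0.1·0 + 0.2·h(position 1) + 0.2·h(position 2) + 0.2·h(position 3) + 0.3·1
h(position 2) = 0.1·0 + 0.3·h(position 1) + 0.2·h(position 2) + 0.2·h(position 3) + 0.2·1
h(position 3) = 0.2·h(position 1) + 0.2·h(position 2) + 0.2·h(position 3) + 0.4·1
Solving: h(position 1) = 0.7895, h(position 2) = 0.7684, h(position 3) = 0.8895.
Starting from position 2, the probability is 0.7684.

0.7684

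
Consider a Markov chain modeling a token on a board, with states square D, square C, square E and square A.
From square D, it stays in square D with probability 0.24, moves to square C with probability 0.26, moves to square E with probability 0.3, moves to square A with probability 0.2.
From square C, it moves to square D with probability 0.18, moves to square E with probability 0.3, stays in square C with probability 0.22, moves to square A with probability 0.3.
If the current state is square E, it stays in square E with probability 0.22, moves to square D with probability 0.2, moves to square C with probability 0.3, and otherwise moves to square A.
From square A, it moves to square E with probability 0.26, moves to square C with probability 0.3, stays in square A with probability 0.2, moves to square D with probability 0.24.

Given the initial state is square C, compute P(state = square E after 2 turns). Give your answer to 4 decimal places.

Propagate the distribution vector 2 turns from square C.
After 0 turns: (0.0000, 1.0000, 0.0000, 0.0000)
After 1 turn: (0.1800, 0.2200, 0.3000, 0.3000)
After 2 turns: (0.2148, 0.2752, 0.2640, 0.2460)
P(in square E after 2 turns) = 0.2640

0.2640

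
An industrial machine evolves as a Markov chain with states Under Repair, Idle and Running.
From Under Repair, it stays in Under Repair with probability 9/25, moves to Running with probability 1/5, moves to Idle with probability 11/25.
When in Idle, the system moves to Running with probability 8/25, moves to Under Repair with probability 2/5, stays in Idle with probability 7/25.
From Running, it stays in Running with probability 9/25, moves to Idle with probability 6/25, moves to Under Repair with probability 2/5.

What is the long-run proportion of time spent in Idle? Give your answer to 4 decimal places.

0.3301

Let the stationary distribution be π with π = πP and π_1 + π_2 + π_3 = 1.
π_1 = 0.36·π_1 + 0.4·π_2 + 0.4·π_3
π_2 = 0.44·π_1 + 0.28·π_2 + 0.24·π_3
Solving with the normalization constraint gives π = (0.3846, 0.3301, 0.2853).
So the stationary probability of Idle is 0.3301.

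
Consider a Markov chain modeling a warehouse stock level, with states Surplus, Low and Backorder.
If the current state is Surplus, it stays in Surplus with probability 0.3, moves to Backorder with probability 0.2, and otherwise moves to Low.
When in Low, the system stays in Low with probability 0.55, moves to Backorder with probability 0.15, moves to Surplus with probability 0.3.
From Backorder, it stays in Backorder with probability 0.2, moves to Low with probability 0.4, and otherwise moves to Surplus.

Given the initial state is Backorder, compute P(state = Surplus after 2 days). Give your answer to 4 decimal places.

Sum over the intermediate state after 1 day:
P = P(Backorder→Surplus)·P(Surplus→Surplus) + P(Backorder→Low)·P(Low→Surplus) + P(Backorder→Backorder)·P(Backorder→Surplus)
  = 0.4×0.3 + 0.4×0.3 + 0.2×0.4
  = 0.1200 + 0.1200 + 0.0800 = 0.3200

0.3200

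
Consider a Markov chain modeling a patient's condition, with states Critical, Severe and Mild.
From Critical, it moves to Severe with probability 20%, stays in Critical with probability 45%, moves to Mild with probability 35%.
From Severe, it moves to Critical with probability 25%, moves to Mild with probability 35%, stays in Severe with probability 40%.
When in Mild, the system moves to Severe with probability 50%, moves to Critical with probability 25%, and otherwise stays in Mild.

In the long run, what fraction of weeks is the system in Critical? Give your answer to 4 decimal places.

0.3125

Let the stationary distribution be π with π = πP and π_1 + π_2 + π_3 = 1.
π_1 = 0.45·π_1 + 0.25·π_2 + 0.25·π_3
π_2 = 0.2·π_1 + 0.4·π_2 + 0.5·π_3
Solving with the normalization constraint gives π = (0.3125, 0.3693, 0.3182).
So the stationary probability of Critical is 0.3125.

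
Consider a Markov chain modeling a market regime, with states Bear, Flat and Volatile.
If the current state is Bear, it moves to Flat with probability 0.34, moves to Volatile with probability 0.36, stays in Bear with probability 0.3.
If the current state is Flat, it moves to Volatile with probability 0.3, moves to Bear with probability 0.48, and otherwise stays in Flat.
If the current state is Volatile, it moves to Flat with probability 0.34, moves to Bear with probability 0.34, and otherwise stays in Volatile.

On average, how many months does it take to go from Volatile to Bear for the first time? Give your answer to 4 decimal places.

2.6144

Let t(s) be the expected number of months to first reach Bear from state s, with t(Bear) = 0. Conditioning on the first month:
t(Flat) = 1 + 0.22·t(Flat) + 0.3·t(Volatile)
t(Volatile) = 1 + 0.34·t(Flat) + 0.32·t(Volatile)
Solving: t(Flat) = 2.2876, t(Volatile) = 2.6144.
Expected months from Volatile to Bear: 2.6144.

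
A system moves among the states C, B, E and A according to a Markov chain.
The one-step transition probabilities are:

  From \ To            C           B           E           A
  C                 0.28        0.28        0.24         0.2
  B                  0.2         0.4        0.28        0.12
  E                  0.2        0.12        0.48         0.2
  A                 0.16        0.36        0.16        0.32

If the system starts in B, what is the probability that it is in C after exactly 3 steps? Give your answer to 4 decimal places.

0.2096

Propagate the distribution vector 3 steps from B.
After 0 steps: (0.0000, 1.0000, 0.0000, 0.0000)
After 1 step: (0.2000, 0.4000, 0.2800, 0.1200)
After 2 steps: (0.2112, 0.2928, 0.3136, 0.1824)
After 3 steps: (0.2096, 0.2796, 0.3124, 0.1985)
P(in C after 3 steps) = 0.2096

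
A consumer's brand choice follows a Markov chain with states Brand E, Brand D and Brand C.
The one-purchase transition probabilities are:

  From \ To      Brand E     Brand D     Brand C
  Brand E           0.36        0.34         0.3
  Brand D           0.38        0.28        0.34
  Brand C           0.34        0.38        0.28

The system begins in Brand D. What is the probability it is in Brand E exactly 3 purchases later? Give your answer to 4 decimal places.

Propagate the distribution vector 3 purchases from Brand D.
After 0 purchases: (0.0000, 1.0000, 0.0000)
After 1 purchase: (0.3800, 0.2800, 0.3400)
After 2 purchases: (0.3588, 0.3368, 0.3044)
After 3 purchases: (0.3606, 0.3320, 0.3074)
P(in Brand E after 3 purchases) = 0.3606

0.3606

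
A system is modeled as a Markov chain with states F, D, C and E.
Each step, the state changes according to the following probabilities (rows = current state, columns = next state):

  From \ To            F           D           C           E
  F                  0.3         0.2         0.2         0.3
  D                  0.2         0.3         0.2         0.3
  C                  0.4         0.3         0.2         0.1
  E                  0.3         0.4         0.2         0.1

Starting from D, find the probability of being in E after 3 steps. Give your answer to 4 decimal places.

0.2200

Propagate the distribution vector 3 steps from D.
After 0 steps: (0.0000, 1.0000, 0.0000, 0.0000)
After 1 step: (0.2000, 0.3000, 0.2000, 0.3000)
After 2 steps: (0.2900, 0.3100, 0.2000, 0.2000)
After 3 steps: (0.2890, 0.2910, 0.2000, 0.2200)
P(in E after 3 steps) = 0.2200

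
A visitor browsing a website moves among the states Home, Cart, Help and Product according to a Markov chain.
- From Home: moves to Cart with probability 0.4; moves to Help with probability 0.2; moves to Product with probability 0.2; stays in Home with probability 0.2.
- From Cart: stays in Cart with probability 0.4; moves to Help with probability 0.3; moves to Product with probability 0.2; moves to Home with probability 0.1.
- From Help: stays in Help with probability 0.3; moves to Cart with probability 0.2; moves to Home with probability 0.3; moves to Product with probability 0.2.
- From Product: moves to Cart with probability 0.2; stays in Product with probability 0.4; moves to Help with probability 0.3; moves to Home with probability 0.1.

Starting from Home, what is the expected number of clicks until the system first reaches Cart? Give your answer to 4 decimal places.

Let t(s) be the expected number of clicks to first reach Cart from state s, with t(Cart) = 0. Conditioning on the first click:
t(Home) = 1 + 0.2·t(Home) + 0.2·t(Help) + 0.2·t(Product)
t(Help) = 1 + 0.3·t(Home) + 0.3·t(Help) + 0.2·t(Product)
t(Product) = 1 + 0.1·t(Home) + 0.3·t(Help) + 0.4·t(Product)
Solving: t(Home) = 3.3333, t(Help) = 4.0741, t(Product) = 4.2593.
Expected clicks from Home to Cart: 3.3333.

3.3333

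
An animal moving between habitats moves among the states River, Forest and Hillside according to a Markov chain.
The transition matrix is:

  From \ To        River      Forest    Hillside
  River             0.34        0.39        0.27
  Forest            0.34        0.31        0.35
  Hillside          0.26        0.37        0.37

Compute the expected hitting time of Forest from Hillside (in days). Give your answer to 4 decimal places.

Let t(s) be the expected number of days to first reach Forest from state s, with t(Forest) = 0. Conditioning on the first day:
t(River) = 1 + 0.34·t(River) + 0.27·t(Hillside)
t(Hillside) = 1 + 0.26·t(River) + 0.37·t(Hillside)
Solving: t(River) = 2.6042, t(Hillside) = 2.6620.
Expected days from Hillside to Forest: 2.6620.

2.6620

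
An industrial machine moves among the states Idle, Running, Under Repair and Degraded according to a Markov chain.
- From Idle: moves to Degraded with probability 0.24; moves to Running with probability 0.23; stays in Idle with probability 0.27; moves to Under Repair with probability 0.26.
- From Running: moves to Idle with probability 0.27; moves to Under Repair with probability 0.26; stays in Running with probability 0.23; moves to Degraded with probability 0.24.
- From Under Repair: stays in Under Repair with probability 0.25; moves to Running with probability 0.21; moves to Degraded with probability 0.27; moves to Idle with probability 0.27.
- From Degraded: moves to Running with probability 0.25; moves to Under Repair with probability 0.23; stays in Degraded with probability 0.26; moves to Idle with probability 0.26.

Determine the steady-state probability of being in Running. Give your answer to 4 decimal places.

Let the stationary distribution be π with π = πP and π_1 + π_2 + π_3 + π_4 = 1.
π_1 = 0.27·π_1 + 0.27·π_2 + 0.27·π_3 + 0.26·π_4
π_2 = 0.23·π_1 + 0.23·π_2 + 0.21·π_3 + 0.25·π_4
π_3 = 0.26·π_1 + 0.26·π_2 + 0.25·π_3 + 0.23·π_4
Solving with the normalization constraint gives π = (0.2675, 0.2301, 0.2499, 0.2525).
So the stationary probability of Running is 0.2301.

0.2301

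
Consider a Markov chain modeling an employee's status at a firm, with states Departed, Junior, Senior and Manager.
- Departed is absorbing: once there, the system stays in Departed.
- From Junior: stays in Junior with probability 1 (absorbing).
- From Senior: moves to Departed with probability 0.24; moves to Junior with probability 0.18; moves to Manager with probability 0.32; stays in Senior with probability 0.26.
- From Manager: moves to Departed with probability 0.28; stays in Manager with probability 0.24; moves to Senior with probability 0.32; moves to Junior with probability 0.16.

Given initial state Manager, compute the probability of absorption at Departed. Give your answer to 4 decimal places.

Let h(s) be the probability of absorption at Departed starting from transient state s. Then h(Departed) = 1 and h(Junior) = 0. By first-step analysis:
h(Senior) = 0.24·1 + 0.18·0 + 0.26·h(Senior) + 0.32·h(Manager)
h(Manager) = 0.28·1 + 0.16·0 + 0.32·h(Senior) + 0.24·h(Manager)
Solving: h(Senior) = 0.5913, h(Manager) = 0.6174.
Starting from Manager, the probability is 0.6174.

0.6174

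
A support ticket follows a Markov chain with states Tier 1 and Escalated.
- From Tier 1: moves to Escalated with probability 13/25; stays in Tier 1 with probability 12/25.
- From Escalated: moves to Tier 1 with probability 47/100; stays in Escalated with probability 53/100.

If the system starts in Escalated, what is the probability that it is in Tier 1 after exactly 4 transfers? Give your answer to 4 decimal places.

Propagate the distribution vector 4 transfers from Escalated.
After 0 transfers: (0.0000, 1.0000)
After 1 transfer: (0.4700, 0.5300)
After 2 transfers: (0.4747, 0.5253)
After 3 transfers: (0.4747, 0.5253)
After 4 transfers: (0.4747, 0.5253)
P(in Tier 1 after 4 transfers) = 0.4747

0.4747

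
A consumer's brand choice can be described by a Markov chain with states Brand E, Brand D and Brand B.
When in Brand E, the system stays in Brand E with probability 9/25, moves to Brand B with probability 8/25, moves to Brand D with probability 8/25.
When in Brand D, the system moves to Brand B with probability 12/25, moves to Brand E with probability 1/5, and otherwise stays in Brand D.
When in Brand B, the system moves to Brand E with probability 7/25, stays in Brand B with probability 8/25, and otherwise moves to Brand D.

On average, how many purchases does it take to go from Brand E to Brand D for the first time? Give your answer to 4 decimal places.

Let t(s) be the expected number of purchases to first reach Brand D from state s, with t(Brand D) = 0. Conditioning on the first purchase:
t(Brand E) = 1 + 0.36·t(Brand E) + 0.32·t(Brand B)
t(Brand B) = 1 + 0.28·t(Brand E) + 0.32·t(Brand B)
Solving: t(Brand E) = 2.8935, t(Brand B) = 2.6620.
Expected purchases from Brand E to Brand D: 2.8935.

2.8935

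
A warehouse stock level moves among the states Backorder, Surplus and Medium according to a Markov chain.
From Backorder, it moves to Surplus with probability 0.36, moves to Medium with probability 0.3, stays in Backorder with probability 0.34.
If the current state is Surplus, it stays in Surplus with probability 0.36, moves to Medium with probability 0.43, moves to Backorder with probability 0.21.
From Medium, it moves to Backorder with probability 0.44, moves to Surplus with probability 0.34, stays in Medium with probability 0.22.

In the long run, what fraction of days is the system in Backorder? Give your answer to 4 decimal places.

0.3261

Let the stationary distribution be π with π = πP and π_1 + π_2 + π_3 = 1.
π_1 = 0.34·π_1 + 0.21·π_2 + 0.44·π_3
π_2 = 0.36·π_1 + 0.36·π_2 + 0.34·π_3
Solving with the normalization constraint gives π = (0.3261, 0.3536, 0.3203).
So the stationary probability of Backorder is 0.3261.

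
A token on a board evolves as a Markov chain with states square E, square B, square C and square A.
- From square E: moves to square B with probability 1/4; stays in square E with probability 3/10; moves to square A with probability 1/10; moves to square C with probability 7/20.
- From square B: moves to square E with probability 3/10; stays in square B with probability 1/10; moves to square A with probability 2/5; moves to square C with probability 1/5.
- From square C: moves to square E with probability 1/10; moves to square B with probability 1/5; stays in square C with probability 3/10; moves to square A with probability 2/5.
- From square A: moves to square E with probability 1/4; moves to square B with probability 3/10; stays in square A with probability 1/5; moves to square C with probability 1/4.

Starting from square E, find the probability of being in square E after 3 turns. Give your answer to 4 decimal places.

Propagate the distribution vector 3 turns from square E.
After 0 turns: (1.0000, 0.0000, 0.0000, 0.0000)
After 1 turn: (0.3000, 0.2500, 0.3500, 0.1000)
After 2 turns: (0.2250, 0.2000, 0.2850, 0.2900)
After 3 turns: (0.2285, 0.2203, 0.2768, 0.2745)
P(in square E after 3 turns) = 0.2285

0.2285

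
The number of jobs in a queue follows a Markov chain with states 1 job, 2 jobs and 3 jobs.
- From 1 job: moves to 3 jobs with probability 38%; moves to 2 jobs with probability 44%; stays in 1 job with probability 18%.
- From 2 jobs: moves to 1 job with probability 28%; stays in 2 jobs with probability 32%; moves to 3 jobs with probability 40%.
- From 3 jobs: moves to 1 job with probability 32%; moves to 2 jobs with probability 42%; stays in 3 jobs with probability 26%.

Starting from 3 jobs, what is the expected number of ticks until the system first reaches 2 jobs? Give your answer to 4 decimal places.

2.3495

Let t(s) be the expected number of ticks to first reach 2 jobs from state s, with t(2 jobs) = 0. Conditioning on the first tick:
t(1 job) = 1 + 0.18·t(1 job) + 0.38·t(3 jobs)
t(3 jobs) = 1 + 0.32·t(1 job) + 0.26·t(3 jobs)
Solving: t(1 job) = 2.3083, t(3 jobs) = 2.3495.
Expected ticks from 3 jobs to 2 jobs: 2.3495.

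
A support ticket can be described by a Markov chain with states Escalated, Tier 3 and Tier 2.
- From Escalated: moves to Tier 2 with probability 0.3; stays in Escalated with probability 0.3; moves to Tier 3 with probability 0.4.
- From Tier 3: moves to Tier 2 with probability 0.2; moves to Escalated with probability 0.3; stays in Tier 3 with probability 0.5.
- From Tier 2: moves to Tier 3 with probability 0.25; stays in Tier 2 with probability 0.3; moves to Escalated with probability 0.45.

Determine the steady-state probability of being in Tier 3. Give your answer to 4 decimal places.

Let the stationary distribution be π with π = πP and π_1 + π_2 + π_3 = 1.
π_1 = 0.3·π_1 + 0.3·π_2 + 0.45·π_3
π_2 = 0.4·π_1 + 0.5·π_2 + 0.25·π_3
Solving with the normalization constraint gives π = (0.3390, 0.4011, 0.2599).
So the stationary probability of Tier 3 is 0.4011.

0.4011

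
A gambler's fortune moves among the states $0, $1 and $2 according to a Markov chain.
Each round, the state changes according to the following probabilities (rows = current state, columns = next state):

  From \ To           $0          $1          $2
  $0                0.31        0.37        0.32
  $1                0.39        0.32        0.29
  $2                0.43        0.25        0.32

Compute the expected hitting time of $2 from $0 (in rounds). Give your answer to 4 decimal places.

3.2318

Let t(s) be the expected number of rounds to first reach $2 from state s, with t($2) = 0. Conditioning on the first round:
t($0) = 1 + 0.31·t($0) + 0.37·t($1)
t($1) = 1 + 0.39·t($0) + 0.32·t($1)
Solving: t($0) = 3.2318, t($1) = 3.3241.
Expected rounds from $0 to $2: 3.2318.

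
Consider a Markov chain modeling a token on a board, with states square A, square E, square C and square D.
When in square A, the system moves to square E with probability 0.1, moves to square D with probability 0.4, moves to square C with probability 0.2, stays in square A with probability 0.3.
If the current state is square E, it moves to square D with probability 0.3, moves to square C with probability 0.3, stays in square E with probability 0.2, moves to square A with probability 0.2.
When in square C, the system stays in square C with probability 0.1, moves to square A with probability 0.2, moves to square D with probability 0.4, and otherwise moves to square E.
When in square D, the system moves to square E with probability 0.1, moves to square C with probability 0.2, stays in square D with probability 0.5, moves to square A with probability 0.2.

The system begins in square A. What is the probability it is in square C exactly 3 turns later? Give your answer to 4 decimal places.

Propagate the distribution vector 3 turns from square A.
After 0 turns: (1.0000, 0.0000, 0.0000, 0.0000)
After 1 turn: (0.3000, 0.1000, 0.2000, 0.4000)
After 2 turns: (0.2300, 0.1500, 0.1900, 0.4300)
After 3 turns: (0.2230, 0.1530, 0.1960, 0.4280)
P(in square C after 3 turns) = 0.1960

0.1960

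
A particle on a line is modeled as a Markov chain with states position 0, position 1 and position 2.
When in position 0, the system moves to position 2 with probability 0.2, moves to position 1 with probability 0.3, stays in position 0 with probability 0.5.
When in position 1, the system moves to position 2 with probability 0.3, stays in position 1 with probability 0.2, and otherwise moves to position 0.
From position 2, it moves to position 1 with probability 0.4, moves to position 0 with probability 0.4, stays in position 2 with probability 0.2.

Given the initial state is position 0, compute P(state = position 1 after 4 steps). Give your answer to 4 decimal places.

0.2935

Propagate the distribution vector 4 steps from position 0.
After 0 steps: (1.0000, 0.0000, 0.0000)
After 1 step: (0.5000, 0.3000, 0.2000)
After 2 steps: (0.4800, 0.2900, 0.2300)
After 3 steps: (0.4770, 0.2940, 0.2290)
After 4 steps: (0.4771, 0.2935, 0.2294)
P(in position 1 after 4 steps) = 0.2935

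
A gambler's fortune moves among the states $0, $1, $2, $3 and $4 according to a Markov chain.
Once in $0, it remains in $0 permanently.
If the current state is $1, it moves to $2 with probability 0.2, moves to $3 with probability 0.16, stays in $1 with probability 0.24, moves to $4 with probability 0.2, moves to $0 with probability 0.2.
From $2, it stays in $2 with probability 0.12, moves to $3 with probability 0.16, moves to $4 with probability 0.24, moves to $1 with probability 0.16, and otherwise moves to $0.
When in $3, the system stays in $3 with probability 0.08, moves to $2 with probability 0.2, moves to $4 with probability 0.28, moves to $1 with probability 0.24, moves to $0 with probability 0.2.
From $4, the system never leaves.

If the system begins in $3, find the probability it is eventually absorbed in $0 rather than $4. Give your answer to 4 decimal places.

0.4661

Let h(s) be the probability of absorption at $0 starting from transient state s. Then h($0) = 1 and h($4) = 0. By first-step analysis:
h($1) = 0.2·1 + 0.24·h($1) + 0.2·h($2) + 0.16·h($3) + 0.2·0
h($2) = 0.32·1 + 0.16·h($1) + 0.12·h($2) + 0.16·h($3) + 0.24·0
h($3) = 0.2·1 + 0.24·h($1) + 0.2·h($2) + 0.08·h($3) + 0.28·0
Solving: h($1) = 0.5034, h($2) = 0.5399, h($3) = 0.4661.
Starting from $3, the probability is 0.4661.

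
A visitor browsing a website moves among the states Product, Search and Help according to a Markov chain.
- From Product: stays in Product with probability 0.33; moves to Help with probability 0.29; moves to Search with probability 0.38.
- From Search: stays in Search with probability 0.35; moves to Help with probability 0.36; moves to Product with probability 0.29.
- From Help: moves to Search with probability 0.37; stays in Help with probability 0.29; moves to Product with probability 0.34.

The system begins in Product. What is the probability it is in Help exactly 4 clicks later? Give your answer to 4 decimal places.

Propagate the distribution vector 4 clicks from Product.
After 0 clicks: (1.0000, 0.0000, 0.0000)
After 1 click: (0.3300, 0.3800, 0.2900)
After 2 clicks: (0.3177, 0.3657, 0.3166)
After 3 clicks: (0.3185, 0.3659, 0.3156)
After 4 clicks: (0.3185, 0.3659, 0.3156)
P(in Help after 4 clicks) = 0.3156

0.3156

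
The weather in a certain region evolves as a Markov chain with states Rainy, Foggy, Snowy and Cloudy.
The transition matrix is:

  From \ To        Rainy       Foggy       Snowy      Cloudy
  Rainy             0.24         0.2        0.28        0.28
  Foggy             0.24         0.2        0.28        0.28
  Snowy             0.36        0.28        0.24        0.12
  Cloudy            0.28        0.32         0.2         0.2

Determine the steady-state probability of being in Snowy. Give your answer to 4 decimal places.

Let the stationary distribution be π with π = πP and π_1 + π_2 + π_3 + π_4 = 1.
π_1 = 0.24·π_1 + 0.24·π_2 + 0.36·π_3 + 0.28·π_4
π_2 = 0.2·π_1 + 0.2·π_2 + 0.28·π_3 + 0.32·π_4
π_3 = 0.28·π_1 + 0.28·π_2 + 0.24·π_3 + 0.2·π_4
Solving with the normalization constraint gives π = (0.2791, 0.2468, 0.2522, 0.2219).
So the stationary probability of Snowy is 0.2522.

0.2522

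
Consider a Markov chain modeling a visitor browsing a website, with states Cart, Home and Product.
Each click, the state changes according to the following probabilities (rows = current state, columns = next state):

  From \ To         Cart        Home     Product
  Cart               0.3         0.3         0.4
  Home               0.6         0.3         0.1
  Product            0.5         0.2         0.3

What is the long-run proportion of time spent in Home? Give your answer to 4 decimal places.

Let the stationary distribution be π with π = πP and π_1 + π_2 + π_3 = 1.
π_1 = 0.3·π_1 + 0.6·π_2 + 0.5·π_3
π_2 = 0.3·π_1 + 0.3·π_2 + 0.2·π_3
Solving with the normalization constraint gives π = (0.4393, 0.2710, 0.2897).
So the stationary probability of Home is 0.2710.

0.2710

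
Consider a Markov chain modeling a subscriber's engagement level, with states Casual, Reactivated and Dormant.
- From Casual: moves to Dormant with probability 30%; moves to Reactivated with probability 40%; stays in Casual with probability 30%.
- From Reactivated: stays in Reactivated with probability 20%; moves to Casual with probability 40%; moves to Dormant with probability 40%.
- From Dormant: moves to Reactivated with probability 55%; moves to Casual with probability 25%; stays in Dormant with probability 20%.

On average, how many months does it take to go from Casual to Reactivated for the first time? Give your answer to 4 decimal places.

Let t(s) be the expected number of months to first reach Reactivated from state s, with t(Reactivated) = 0. Conditioning on the first month:
t(Casual) = 1 + 0.3·t(Casual) + 0.3·t(Dormant)
t(Dormant) = 1 + 0.25·t(Casual) + 0.2·t(Dormant)
Solving: t(Casual) = 2.2680, t(Dormant) = 1.9588.
Expected months from Casual to Reactivated: 2.2680.

2.2680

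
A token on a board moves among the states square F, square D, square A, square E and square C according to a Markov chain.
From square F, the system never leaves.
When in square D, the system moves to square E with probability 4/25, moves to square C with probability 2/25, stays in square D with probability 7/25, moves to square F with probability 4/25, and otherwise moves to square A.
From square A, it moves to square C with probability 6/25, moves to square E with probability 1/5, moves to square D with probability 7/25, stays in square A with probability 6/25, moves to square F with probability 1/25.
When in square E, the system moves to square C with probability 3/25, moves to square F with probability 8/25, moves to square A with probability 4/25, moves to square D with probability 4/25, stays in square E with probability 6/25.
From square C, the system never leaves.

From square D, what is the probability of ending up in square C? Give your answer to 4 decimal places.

0.4531

Let h(s) be the probability of absorption at square C starting from transient state s. Then h(square C) = 1 and h(square F) = 0. By first-step analysis:
h(square D) = 0.16·0 + 0.28·h(square D) + 0.32·h(square A) + 0.16·h(square E) + 0.08·1
h(square A) = 0.04·0 + 0.28·h(square D) + 0.24·h(square A) + 0.2·h(square E) + 0.24·1
h(square E) = 0.32·0 + 0.16·h(square D) + 0.16·h(square A) + 0.24·h(square E) + 0.12·1
Solving: h(square D) = 0.4531, h(square A) = 0.5816, h(square E) = 0.3757.
Starting from square D, the probability is 0.4531.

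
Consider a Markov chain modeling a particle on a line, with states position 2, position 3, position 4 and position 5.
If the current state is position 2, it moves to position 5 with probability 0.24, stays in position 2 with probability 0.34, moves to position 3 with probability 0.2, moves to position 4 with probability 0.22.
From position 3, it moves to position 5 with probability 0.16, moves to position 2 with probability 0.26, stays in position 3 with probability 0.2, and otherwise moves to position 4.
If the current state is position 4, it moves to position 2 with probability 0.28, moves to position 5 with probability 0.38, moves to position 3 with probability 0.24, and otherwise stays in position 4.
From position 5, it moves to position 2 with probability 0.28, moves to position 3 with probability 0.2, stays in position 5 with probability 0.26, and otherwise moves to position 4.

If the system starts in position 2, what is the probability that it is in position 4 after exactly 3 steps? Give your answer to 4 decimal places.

0.2356

Propagate the distribution vector 3 steps from position 2.
After 0 steps: (1.0000, 0.0000, 0.0000, 0.0000)
After 1 step: (0.3400, 0.2000, 0.2200, 0.2400)
After 2 steps: (0.2964, 0.2088, 0.2352, 0.2596)
After 3 steps: (0.2936, 0.2094, 0.2356, 0.2614)
P(in position 4 after 3 steps) = 0.2356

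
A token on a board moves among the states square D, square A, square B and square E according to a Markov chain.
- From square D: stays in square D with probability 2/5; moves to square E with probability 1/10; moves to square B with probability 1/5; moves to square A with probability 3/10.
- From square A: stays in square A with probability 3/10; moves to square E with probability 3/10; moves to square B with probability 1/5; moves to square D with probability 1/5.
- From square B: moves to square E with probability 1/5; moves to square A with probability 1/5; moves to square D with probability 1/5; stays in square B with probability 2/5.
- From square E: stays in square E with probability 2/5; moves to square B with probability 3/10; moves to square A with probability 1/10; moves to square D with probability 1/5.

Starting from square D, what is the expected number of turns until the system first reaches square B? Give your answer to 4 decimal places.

4.5122

Let t(s) be the expected number of turns to first reach square B from state s, with t(square B) = 0. Conditioning on the first turn:
t(square D) = 1 + 0.4·t(square D) + 0.3·t(square A) + 0.1·t(square E)
t(square A) = 1 + 0.2·t(square D) + 0.3·t(square A) + 0.3·t(square E)
t(square E) = 1 + 0.2·t(square D) + 0.1·t(square A) + 0.4·t(square E)
Solving: t(square D) = 4.5122, t(square A) = 4.3902, t(square E) = 3.9024.
Expected turns from square D to square B: 4.5122.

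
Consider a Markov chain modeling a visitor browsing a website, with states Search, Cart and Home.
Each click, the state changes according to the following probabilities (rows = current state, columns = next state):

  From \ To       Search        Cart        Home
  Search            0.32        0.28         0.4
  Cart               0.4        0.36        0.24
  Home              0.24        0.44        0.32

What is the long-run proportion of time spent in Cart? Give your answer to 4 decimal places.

0.3595

Let the stationary distribution be π with π = πP and π_1 + π_2 + π_3 = 1.
π_1 = 0.32·π_1 + 0.4·π_2 + 0.24·π_3
π_2 = 0.28·π_1 + 0.36·π_2 + 0.44·π_3
Solving with the normalization constraint gives π = (0.3234, 0.3595, 0.3171).
So the stationary probability of Cart is 0.3595.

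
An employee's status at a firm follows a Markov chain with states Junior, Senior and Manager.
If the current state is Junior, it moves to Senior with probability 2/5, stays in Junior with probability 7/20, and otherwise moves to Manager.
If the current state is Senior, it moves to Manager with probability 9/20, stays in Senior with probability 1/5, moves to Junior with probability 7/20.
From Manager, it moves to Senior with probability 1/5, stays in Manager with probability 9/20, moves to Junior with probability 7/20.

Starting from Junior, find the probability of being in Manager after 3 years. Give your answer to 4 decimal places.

Propagate the distribution vector 3 years from Junior.
After 0 years: (1.0000, 0.0000, 0.0000)
After 1 year: (0.3500, 0.4000, 0.2500)
After 2 years: (0.3500, 0.2700, 0.3800)
After 3 years: (0.3500, 0.2700, 0.3800)
P(in Manager after 3 years) = 0.3800

0.3800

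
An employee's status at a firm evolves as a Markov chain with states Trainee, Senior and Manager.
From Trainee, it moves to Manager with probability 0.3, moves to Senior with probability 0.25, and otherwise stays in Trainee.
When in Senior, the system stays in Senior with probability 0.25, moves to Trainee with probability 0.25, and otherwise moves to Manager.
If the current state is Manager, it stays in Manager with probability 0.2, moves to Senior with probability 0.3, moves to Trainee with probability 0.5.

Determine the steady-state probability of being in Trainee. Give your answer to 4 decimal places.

Let the stationary distribution be π with π = πP and π_1 + π_2 + π_3 = 1.
π_1 = 0.45·π_1 + 0.25·π_2 + 0.5·π_3
π_2 = 0.25·π_1 + 0.25·π_2 + 0.3·π_3
Solving with the normalization constraint gives π = (0.4128, 0.2661, 0.3211).
So the stationary probability of Trainee is 0.4128.

0.4128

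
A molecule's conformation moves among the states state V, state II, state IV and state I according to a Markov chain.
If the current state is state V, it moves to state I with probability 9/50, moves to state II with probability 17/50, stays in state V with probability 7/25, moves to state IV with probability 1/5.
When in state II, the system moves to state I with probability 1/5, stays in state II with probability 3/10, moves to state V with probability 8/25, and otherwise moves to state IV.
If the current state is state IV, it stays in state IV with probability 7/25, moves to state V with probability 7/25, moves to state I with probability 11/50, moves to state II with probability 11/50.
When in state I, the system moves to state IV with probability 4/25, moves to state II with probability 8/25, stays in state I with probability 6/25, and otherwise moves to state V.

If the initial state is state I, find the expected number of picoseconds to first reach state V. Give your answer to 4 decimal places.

Let t(s) be the expected number of picoseconds to first reach state V from state s, with t(state V) = 0. Conditioning on the first picosecond:
t(state II) = 1 + 0.3·t(state II) + 0.18·t(state IV) + 0.2·t(state I)
t(state IV) = 1 + 0.22·t(state II) + 0.28·t(state IV) + 0.22·t(state I)
t(state I) = 1 + 0.32·t(state II) + 0.16·t(state IV) + 0.24·t(state I)
Solving: t(state II) = 3.2928, t(state IV) = 3.4421, t(state I) = 3.4269.
Expected picoseconds from state I to state V: 3.4269.

3.4269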